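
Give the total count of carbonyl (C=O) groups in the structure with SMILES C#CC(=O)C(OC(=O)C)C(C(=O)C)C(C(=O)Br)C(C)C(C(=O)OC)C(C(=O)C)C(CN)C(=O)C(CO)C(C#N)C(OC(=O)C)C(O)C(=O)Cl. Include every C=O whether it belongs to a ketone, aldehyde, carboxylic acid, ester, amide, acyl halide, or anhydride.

9

CO: ketone, 1 C=O (running total 1).
CH(OCOCH3): ester, 1 C=O (running total 2).
CH(COCH3): ketone, 1 C=O (running total 3).
CH(COBr): acyl halide, 1 C=O (running total 4).
CH(COOCH3): ester, 1 C=O (running total 5).
CH(COCH3): ketone, 1 C=O (running total 6).
CO: ketone, 1 C=O (running total 7).
CH(OCOCH3): ester, 1 C=O (running total 8).
COCl: acyl halide, 1 C=O (running total 9).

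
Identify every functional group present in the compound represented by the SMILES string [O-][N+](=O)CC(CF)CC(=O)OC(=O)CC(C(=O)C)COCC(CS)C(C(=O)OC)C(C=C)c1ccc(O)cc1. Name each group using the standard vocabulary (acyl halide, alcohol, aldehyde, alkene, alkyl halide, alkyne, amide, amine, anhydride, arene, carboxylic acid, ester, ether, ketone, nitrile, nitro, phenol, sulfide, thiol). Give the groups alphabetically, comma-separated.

Reading the structure from left to right:
  O2NCH2: –NO2 on carbon → nitro group.
  CH(CH2F): pendant –CH2X: halogen on sp³ carbon → alkyl halide.
  CH2CO-O-COCH2: two acyl groups sharing one oxygen, –C(=O)–O–C(=O)– → anhydride.
  CH(COCH3): pendant –COCH3: carbonyl C bonded to two carbons → ketone.
  CH2OCH2: C–O–C with sp³ carbons on both sides and no adjacent C=O → ether.
  CH(CH2SH): pendant –CH2SH → thiol.
  CH(COOCH3): pendant –COOCH3: carbonyl C bonded to C and –OCH3 → ester.
  CH(CH=CH2): pendant –CH=CH2: C=C double bond → alkene.
  C6H4OH: –OH attached directly to an aromatic ring → phenol (not alcohol); the ring itself is an arene.

alkene, alkyl halide, anhydride, arene, ester, ether, ketone, nitro, phenol, thiol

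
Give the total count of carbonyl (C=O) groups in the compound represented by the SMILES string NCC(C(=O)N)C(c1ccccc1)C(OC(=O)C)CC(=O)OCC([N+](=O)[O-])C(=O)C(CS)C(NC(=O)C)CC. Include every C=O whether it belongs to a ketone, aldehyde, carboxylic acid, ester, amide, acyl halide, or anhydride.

CH(CONH2): amide, 1 C=O (running total 1).
CH(OCOCH3): ester, 1 C=O (running total 2).
CH2COOCH2: ester, 1 C=O (running total 3).
CO: ketone, 1 C=O (running total 4).
CH(NHCOCH3): amide, 1 C=O (running total 5).

5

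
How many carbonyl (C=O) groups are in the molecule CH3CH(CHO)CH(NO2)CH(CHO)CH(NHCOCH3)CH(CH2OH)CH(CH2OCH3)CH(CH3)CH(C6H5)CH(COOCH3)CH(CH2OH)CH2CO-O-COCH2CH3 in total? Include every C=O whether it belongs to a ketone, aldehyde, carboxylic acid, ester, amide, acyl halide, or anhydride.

6

CH(CHO): aldehyde, 1 C=O (running total 1).
CH(CHO): aldehyde, 1 C=O (running total 2).
CH(NHCOCH3): amide, 1 C=O (running total 3).
CH(COOCH3): ester, 1 C=O (running total 4).
CH2CO-O-COCH2: anhydride, 2 C=O (running total 6).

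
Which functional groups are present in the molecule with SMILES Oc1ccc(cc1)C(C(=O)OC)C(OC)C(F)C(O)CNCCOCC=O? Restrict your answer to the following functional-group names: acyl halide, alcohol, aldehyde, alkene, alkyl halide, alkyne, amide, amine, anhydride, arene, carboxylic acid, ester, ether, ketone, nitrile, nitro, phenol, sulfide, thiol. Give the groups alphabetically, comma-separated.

alcohol, aldehyde, alkyl halide, amine, arene, ester, ether, phenol

–OH attached directly to an aromatic ring → phenol (not alcohol); the ring itself is an arene.
pendant –COOCH3: carbonyl C bonded to C and –OCH3 → ester.
pendant –OCH3: C–O–C with sp³ C, no adjacent C=O → ether.
halogen on an sp³ carbon → alkyl halide.
–OH on an sp³ carbon → alcohol (secondary).
C–N–C with sp³ carbons and no adjacent C=O → amine (secondary).
C–O–C with sp³ carbons on both sides and no adjacent C=O → ether.
terminal –CHO: carbonyl C bonded to H and C → aldehyde.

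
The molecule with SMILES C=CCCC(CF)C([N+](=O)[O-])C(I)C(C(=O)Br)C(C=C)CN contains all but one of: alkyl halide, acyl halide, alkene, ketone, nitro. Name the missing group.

nitro: present (CH(NO2) — –NO2 on an sp³ carbon → nitro (the N=O is not a carbonyl)).
alkyl halide: present (CH(CH2F) — pendant –CH2X: halogen on sp³ carbon → alkyl halide).
acyl halide: present (CH(COBr) — pendant –C(=O)X: carbonyl C bonded to C and halogen → acyl halide).
alkene: present (CH2=CH — C=C double bond → alkene).
ketone: absent. In CH(COBr), the C=O is bonded to a halogen, which defines an acyl halide, not a ketone.

ketone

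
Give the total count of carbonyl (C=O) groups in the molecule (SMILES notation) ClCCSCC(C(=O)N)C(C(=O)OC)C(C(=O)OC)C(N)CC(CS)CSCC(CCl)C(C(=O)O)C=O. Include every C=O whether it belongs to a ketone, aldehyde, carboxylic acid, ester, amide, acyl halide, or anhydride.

5

CH(CONH2): amide, 1 C=O (running total 1).
CH(COOCH3): ester, 1 C=O (running total 2).
CH(COOCH3): ester, 1 C=O (running total 3).
CH(COOH): carboxylic acid, 1 C=O (running total 4).
CHO: aldehyde, 1 C=O (running total 5).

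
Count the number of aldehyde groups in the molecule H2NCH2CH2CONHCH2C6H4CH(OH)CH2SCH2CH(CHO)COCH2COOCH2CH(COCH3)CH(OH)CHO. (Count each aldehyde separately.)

Taking each segment in turn:
  H2NCH2: –NH2 on an sp³ carbon with no adjacent C=O → amine.
  CH2CONHCH2: –C(=O)–N– linkage → amide (the N is not an amine).
  C6H4: para-disubstituted benzene ring → arene.
  CH(OH): –OH on an sp³ carbon → alcohol (secondary).
  CH2SCH2: C–S–C linkage → sulfide (thioether).
  CH(CHO): pendant –CHO: carbonyl C bonded to C and H → aldehyde.
  CO: –C(=O)– with carbon on both sides → ketone.
  CH2COOCH2: –C(=O)–O–C with C on the carbonyl side → ester.
  CH(COCH3): pendant –COCH3: carbonyl C bonded to two carbons → ketone.
  CH(OH): –OH on an sp³ carbon → alcohol (secondary).
  CHO: terminal –CHO: carbonyl C bonded to H and C → aldehyde.
Aldehyde appears at: CH(CHO), CHO → 2.

2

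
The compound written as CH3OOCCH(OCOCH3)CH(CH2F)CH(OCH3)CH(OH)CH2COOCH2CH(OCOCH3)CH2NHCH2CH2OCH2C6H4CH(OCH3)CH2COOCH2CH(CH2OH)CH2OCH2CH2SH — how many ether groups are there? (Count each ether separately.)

4

Taking each segment in turn:
  CH3OOC: CH3O–C(=O)–: carbonyl C bonded to C and to –OCH3 → ester (not ketone + ether).
  CH(OCOCH3): pendant –OC(=O)CH3: an acyloxy group → ester.
  CH(CH2F): pendant –CH2X: halogen on sp³ carbon → alkyl halide.
  CH(OCH3): pendant –OCH3: C–O–C with sp³ C, no adjacent C=O → ether.
  CH(OH): –OH on an sp³ carbon → alcohol (secondary).
  CH2COOCH2: –C(=O)–O–C with C on the carbonyl side → ester.
  CH(OCOCH3): pendant –OC(=O)CH3: an acyloxy group → ester.
  CH2NHCH2: C–N–C with sp³ carbons and no adjacent C=O → amine (secondary).
  CH2OCH2: C–O–C with sp³ carbons on both sides and no adjacent C=O → ether.
  C6H4: para-disubstituted benzene ring → arene.
  CH(OCH3): pendant –OCH3: C–O–C with sp³ C, no adjacent C=O → ether.
  CH2COOCH2: –C(=O)–O–C with C on the carbonyl side → ester.
  CH(CH2OH): pendant –CH2OH on an sp³ backbone C → alcohol.
  CH2OCH2: C–O–C with sp³ carbons on both sides and no adjacent C=O → ether.
  CH2SH: –SH on an sp³ carbon → thiol.
Ether appears at: CH(OCH3), CH2OCH2, CH(OCH3), CH2OCH2 → 4.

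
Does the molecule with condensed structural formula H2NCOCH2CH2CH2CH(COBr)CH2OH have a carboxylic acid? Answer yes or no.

no

Working along the chain:
  H2NCO: –C(=O)NH2: carbonyl C bonded to C and to N → amide (the N is not a separate amine).
  CH(COBr): pendant –C(=O)X: carbonyl C bonded to C and halogen → acyl halide.
  CH2OH: –OH on an sp³ carbon → alcohol.
In H2NCO, the carbonyl is bonded to nitrogen, not to –OH; that is an amide.
The groups actually present are: acyl halide, alcohol, amide.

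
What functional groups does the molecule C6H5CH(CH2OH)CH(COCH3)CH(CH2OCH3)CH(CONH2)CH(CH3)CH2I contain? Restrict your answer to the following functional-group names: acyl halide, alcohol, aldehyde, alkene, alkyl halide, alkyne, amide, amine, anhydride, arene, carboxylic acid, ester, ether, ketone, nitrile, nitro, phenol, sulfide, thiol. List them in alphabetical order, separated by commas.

Taking each segment in turn:
  C6H5: C6H5– phenyl ring → arene.
  CH(CH2OH): pendant –CH2OH on an sp³ backbone C → alcohol.
  CH(COCH3): pendant –COCH3: carbonyl C bonded to two carbons → ketone.
  CH(CH2OCH3): pendant –CH2OCH3: C–O–C linkage → ether.
  CH(CONH2): pendant –CONH2: carbonyl C bonded to C and N → amide.
  CH2I: halogen on an sp³ carbon → alkyl halide.

alcohol, alkyl halide, amide, arene, ether, ketone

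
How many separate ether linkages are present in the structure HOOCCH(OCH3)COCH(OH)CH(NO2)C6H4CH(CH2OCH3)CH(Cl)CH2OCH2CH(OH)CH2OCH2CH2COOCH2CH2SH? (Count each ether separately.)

4

Reading the structure from left to right:
  HOOC: –COOH: carbonyl C bonded to –OH and C → carboxylic acid (the –OH is not a separate alcohol).
  CH(OCH3): pendant –OCH3: C–O–C with sp³ C, no adjacent C=O → ether.
  CO: –C(=O)– with carbon on both sides → ketone.
  CH(OH): –OH on an sp³ carbon → alcohol (secondary).
  CH(NO2): –NO2 on an sp³ carbon → nitro (the N=O is not a carbonyl).
  C6H4: para-disubstituted benzene ring → arene.
  CH(CH2OCH3): pendant –CH2OCH3: C–O–C linkage → ether.
  CH(Cl): halogen on an sp³ carbon → alkyl halide.
  CH2OCH2: C–O–C with sp³ carbons on both sides and no adjacent C=O → ether.
  CH(OH): –OH on an sp³ carbon → alcohol (secondary).
  CH2OCH2: C–O–C with sp³ carbons on both sides and no adjacent C=O → ether.
  CH2COOCH2: –C(=O)–O–C with C on the carbonyl side → ester.
  CH2SH: –SH on an sp³ carbon → thiol.
Ether appears at: CH(OCH3), CH(CH2OCH3), CH2OCH2, CH2OCH2 → 4.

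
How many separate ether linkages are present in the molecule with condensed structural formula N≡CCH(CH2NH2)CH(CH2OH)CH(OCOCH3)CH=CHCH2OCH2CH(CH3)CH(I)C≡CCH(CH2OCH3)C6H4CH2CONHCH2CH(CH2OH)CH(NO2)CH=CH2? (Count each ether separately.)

Working along the chain:
  N≡C: N≡C–: carbon triple-bonded to nitrogen → nitrile.
  CH(CH2NH2): pendant –CH2NH2: N on sp³ C, no adjacent C=O → amine.
  CH(CH2OH): pendant –CH2OH on an sp³ backbone C → alcohol.
  CH(OCOCH3): pendant –OC(=O)CH3: an acyloxy group → ester.
  CH=CH: C=C double bond → alkene.
  CH2OCH2: C–O–C with sp³ carbons on both sides and no adjacent C=O → ether.
  CH(I): halogen on an sp³ carbon → alkyl halide.
  C≡C: C≡C triple bond → alkyne.
  CH(CH2OCH3): pendant –CH2OCH3: C–O–C linkage → ether.
  C6H4: para-disubstituted benzene ring → arene.
  CH2CONHCH2: –C(=O)–N– linkage → amide (the N is not an amine).
  CH(CH2OH): pendant –CH2OH on an sp³ backbone C → alcohol.
  CH(NO2): –NO2 on an sp³ carbon → nitro (the N=O is not a carbonyl).
  CH=CH2: C=C double bond → alkene.
Ether appears at: CH2OCH2, CH(CH2OCH3) → 2.

2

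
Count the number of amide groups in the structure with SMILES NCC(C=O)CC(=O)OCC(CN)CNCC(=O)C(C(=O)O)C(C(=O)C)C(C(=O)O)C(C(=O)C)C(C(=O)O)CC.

–NH2 on an sp³ carbon with no adjacent C=O → amine.
pendant –CHO: carbonyl C bonded to C and H → aldehyde.
–C(=O)–O–C with C on the carbonyl side → ester.
pendant –CH2NH2: N on sp³ C, no adjacent C=O → amine.
C–N–C with sp³ carbons and no adjacent C=O → amine (secondary).
–C(=O)– with carbon on both sides → ketone.
pendant –COOH: carbonyl C bonded to C and –OH → carboxylic acid.
pendant –COCH3: carbonyl C bonded to two carbons → ketone.
pendant –COOH: carbonyl C bonded to C and –OH → carboxylic acid.
pendant –COCH3: carbonyl C bonded to two carbons → ketone.
pendant –COOH: carbonyl C bonded to C and –OH → carboxylic acid.
No segment is a amide: H2NCH2 is amine, not amide; CH(CH2NH2) is amine, not amide; CH2NHCH2 is amine, not amide. → 0.

0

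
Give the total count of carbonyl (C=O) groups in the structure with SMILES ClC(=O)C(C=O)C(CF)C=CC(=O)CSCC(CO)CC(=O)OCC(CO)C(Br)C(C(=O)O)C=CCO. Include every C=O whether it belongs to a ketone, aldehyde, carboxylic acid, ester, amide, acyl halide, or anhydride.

5

ClCO: acyl halide, 1 C=O (running total 1).
CH(CHO): aldehyde, 1 C=O (running total 2).
CO: ketone, 1 C=O (running total 3).
CH2COOCH2: ester, 1 C=O (running total 4).
CH(COOH): carboxylic acid, 1 C=O (running total 5).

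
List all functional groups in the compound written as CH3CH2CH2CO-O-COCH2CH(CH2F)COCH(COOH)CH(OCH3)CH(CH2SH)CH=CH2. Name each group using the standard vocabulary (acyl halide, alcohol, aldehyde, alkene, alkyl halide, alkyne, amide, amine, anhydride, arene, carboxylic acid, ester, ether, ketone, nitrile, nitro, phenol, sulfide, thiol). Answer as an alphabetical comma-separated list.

alkene, alkyl halide, anhydride, carboxylic acid, ether, ketone, thiol

two acyl groups sharing one oxygen, –C(=O)–O–C(=O)– → anhydride.
pendant –CH2X: halogen on sp³ carbon → alkyl halide.
–C(=O)– with carbon on both sides → ketone.
pendant –COOH: carbonyl C bonded to C and –OH → carboxylic acid.
pendant –OCH3: C–O–C with sp³ C, no adjacent C=O → ether.
pendant –CH2SH → thiol.
C=C double bond → alkene.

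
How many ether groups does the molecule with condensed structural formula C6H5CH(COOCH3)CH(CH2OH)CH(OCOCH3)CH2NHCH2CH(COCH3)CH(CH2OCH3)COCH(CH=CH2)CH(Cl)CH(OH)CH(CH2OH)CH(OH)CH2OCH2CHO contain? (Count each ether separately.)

C6H5– phenyl ring → arene.
pendant –COOCH3: carbonyl C bonded to C and –OCH3 → ester.
pendant –CH2OH on an sp³ backbone C → alcohol.
pendant –OC(=O)CH3: an acyloxy group → ester.
C–N–C with sp³ carbons and no adjacent C=O → amine (secondary).
pendant –COCH3: carbonyl C bonded to two carbons → ketone.
pendant –CH2OCH3: C–O–C linkage → ether.
–C(=O)– with carbon on both sides → ketone.
pendant –CH=CH2: C=C double bond → alkene.
halogen on an sp³ carbon → alkyl halide.
–OH on an sp³ carbon → alcohol (secondary).
pendant –CH2OH on an sp³ backbone C → alcohol.
–OH on an sp³ carbon → alcohol (secondary).
C–O–C with sp³ carbons on both sides and no adjacent C=O → ether.
terminal –CHO: carbonyl C bonded to H and C → aldehyde.
Ether appears at: CH(CH2OCH3), CH2OCH2 → 2.

2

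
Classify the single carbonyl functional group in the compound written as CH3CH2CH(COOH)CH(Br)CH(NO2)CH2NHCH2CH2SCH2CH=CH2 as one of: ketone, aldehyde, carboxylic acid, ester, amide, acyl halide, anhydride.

The carbonyl is in the CH(COOH) segment: pendant –COOH: carbonyl C bonded to C and –OH → carboxylic acid.

carboxylic acid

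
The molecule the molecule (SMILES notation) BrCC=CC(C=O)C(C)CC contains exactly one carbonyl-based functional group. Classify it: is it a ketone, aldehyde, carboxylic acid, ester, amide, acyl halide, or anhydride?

The carbonyl is in the CH(CHO) segment: pendant –CHO: carbonyl C bonded to C and H → aldehyde.

aldehyde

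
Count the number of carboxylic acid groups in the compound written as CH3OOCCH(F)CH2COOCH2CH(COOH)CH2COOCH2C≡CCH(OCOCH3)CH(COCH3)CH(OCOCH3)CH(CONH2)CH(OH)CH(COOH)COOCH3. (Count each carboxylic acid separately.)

2

Working along the chain:
  CH3OOC: CH3O–C(=O)–: carbonyl C bonded to C and to –OCH3 → ester (not ketone + ether).
  CH(F): halogen on an sp³ carbon → alkyl halide.
  CH2COOCH2: –C(=O)–O–C with C on the carbonyl side → ester.
  CH(COOH): pendant –COOH: carbonyl C bonded to C and –OH → carboxylic acid.
  CH2COOCH2: –C(=O)–O–C with C on the carbonyl side → ester.
  C≡C: C≡C triple bond → alkyne.
  CH(OCOCH3): pendant –OC(=O)CH3: an acyloxy group → ester.
  CH(COCH3): pendant –COCH3: carbonyl C bonded to two carbons → ketone.
  CH(OCOCH3): pendant –OC(=O)CH3: an acyloxy group → ester.
  CH(CONH2): pendant –CONH2: carbonyl C bonded to C and N → amide.
  CH(OH): –OH on an sp³ carbon → alcohol (secondary).
  CH(COOH): pendant –COOH: carbonyl C bonded to C and –OH → carboxylic acid.
  COOCH3: –C(=O)OCH3: carbonyl C bonded to C and to –OCH3 → ester (not ketone + ether).
Carboxylic acid appears at: CH(COOH), CH(COOH) → 2.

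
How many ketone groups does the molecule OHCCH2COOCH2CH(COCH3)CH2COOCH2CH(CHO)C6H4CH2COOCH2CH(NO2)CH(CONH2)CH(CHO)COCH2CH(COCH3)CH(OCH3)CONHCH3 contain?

Working along the chain:
  OHC: terminal –CHO: carbonyl C bonded to H and C → aldehyde.
  CH2COOCH2: –C(=O)–O–C with C on the carbonyl side → ester.
  CH(COCH3): pendant –COCH3: carbonyl C bonded to two carbons → ketone.
  CH2COOCH2: –C(=O)–O–C with C on the carbonyl side → ester.
  CH(CHO): pendant –CHO: carbonyl C bonded to C and H → aldehyde.
  C6H4: para-disubstituted benzene ring → arene.
  CH2COOCH2: –C(=O)–O–C with C on the carbonyl side → ester.
  CH(NO2): –NO2 on an sp³ carbon → nitro (the N=O is not a carbonyl).
  CH(CONH2): pendant –CONH2: carbonyl C bonded to C and N → amide.
  CH(CHO): pendant –CHO: carbonyl C bonded to C and H → aldehyde.
  CO: –C(=O)– with carbon on both sides → ketone.
  CH(COCH3): pendant –COCH3: carbonyl C bonded to two carbons → ketone.
  CH(OCH3): pendant –OCH3: C–O–C with sp³ C, no adjacent C=O → ether.
  CONHCH3: –C(=O)NHCH3: carbonyl C bonded to C and to N → amide (the N is not an amine).
Ketone appears at: CH(COCH3), CO, CH(COCH3) → 3.

3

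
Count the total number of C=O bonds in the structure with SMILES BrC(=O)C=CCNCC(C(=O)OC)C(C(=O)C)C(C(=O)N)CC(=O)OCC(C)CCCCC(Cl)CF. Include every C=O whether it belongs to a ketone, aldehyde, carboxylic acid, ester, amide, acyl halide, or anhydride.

BrCO: acyl halide, 1 C=O (running total 1).
CH(COOCH3): ester, 1 C=O (running total 2).
CH(COCH3): ketone, 1 C=O (running total 3).
CH(CONH2): amide, 1 C=O (running total 4).
CH2COOCH2: ester, 1 C=O (running total 5).

5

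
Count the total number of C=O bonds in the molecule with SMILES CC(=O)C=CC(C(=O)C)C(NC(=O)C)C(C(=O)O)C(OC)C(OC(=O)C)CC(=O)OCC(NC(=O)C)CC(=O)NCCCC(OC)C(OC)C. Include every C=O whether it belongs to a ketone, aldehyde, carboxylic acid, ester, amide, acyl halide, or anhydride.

8

CO: ketone, 1 C=O (running total 1).
CH(COCH3): ketone, 1 C=O (running total 2).
CH(NHCOCH3): amide, 1 C=O (running total 3).
CH(COOH): carboxylic acid, 1 C=O (running total 4).
CH(OCOCH3): ester, 1 C=O (running total 5).
CH2COOCH2: ester, 1 C=O (running total 6).
CH(NHCOCH3): amide, 1 C=O (running total 7).
CH2CONHCH2: amide, 1 C=O (running total 8).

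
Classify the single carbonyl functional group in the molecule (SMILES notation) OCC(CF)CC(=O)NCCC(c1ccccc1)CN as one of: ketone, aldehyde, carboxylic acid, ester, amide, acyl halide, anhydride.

amide

The carbonyl is in the CH2CONHCH2 segment: –C(=O)–N– linkage → amide (the N is not an amine).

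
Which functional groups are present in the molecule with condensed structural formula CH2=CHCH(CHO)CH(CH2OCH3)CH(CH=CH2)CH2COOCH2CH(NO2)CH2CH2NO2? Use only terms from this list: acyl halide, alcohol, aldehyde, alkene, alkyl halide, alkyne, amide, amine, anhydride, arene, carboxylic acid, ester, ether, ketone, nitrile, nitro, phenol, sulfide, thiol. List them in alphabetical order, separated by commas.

aldehyde, alkene, ester, ether, nitro

C=C double bond → alkene.
pendant –CHO: carbonyl C bonded to C and H → aldehyde.
pendant –CH2OCH3: C–O–C linkage → ether.
pendant –CH=CH2: C=C double bond → alkene.
–C(=O)–O–C with C on the carbonyl side → ester.
–NO2 on an sp³ carbon → nitro (the N=O is not a carbonyl).
–NO2 on carbon → nitro group.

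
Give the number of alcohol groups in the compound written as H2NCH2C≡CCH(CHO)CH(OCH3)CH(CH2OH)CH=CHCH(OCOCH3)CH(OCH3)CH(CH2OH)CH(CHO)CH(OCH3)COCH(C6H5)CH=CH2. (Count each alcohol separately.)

2

–NH2 on an sp³ carbon with no adjacent C=O → amine.
C≡C triple bond → alkyne.
pendant –CHO: carbonyl C bonded to C and H → aldehyde.
pendant –OCH3: C–O–C with sp³ C, no adjacent C=O → ether.
pendant –CH2OH on an sp³ backbone C → alcohol.
C=C double bond → alkene.
pendant –OC(=O)CH3: an acyloxy group → ester.
pendant –OCH3: C–O–C with sp³ C, no adjacent C=O → ether.
pendant –CH2OH on an sp³ backbone C → alcohol.
pendant –CHO: carbonyl C bonded to C and H → aldehyde.
pendant –OCH3: C–O–C with sp³ C, no adjacent C=O → ether.
–C(=O)– with carbon on both sides → ketone.
pendant –C6H5: benzene ring → arene.
C=C double bond → alkene.
Alcohol appears at: CH(CH2OH), CH(CH2OH) → 2.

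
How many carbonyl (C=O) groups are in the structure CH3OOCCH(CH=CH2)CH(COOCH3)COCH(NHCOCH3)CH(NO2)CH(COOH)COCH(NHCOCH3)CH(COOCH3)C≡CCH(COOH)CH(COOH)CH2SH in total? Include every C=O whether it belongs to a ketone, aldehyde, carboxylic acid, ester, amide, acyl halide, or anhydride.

10

CH3OOC: ester, 1 C=O (running total 1).
CH(COOCH3): ester, 1 C=O (running total 2).
CO: ketone, 1 C=O (running total 3).
CH(NHCOCH3): amide, 1 C=O (running total 4).
CH(COOH): carboxylic acid, 1 C=O (running total 5).
CO: ketone, 1 C=O (running total 6).
CH(NHCOCH3): amide, 1 C=O (running total 7).
CH(COOCH3): ester, 1 C=O (running total 8).
CH(COOH): carboxylic acid, 1 C=O (running total 9).
CH(COOH): carboxylic acid, 1 C=O (running total 10).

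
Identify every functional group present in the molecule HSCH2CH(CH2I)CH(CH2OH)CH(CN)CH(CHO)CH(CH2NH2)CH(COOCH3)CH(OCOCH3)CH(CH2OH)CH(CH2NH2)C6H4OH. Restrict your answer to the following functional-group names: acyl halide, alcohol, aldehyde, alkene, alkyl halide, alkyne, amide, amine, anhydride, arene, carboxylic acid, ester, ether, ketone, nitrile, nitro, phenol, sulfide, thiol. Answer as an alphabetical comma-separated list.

alcohol, aldehyde, alkyl halide, amine, arene, ester, nitrile, phenol, thiol

Working along the chain:
  HSCH2: –SH on an sp³ carbon → thiol.
  CH(CH2I): pendant –CH2X: halogen on sp³ carbon → alkyl halide.
  CH(CH2OH): pendant –CH2OH on an sp³ backbone C → alcohol.
  CH(CN): pendant –C≡N: nitrile.
  CH(CHO): pendant –CHO: carbonyl C bonded to C and H → aldehyde.
  CH(CH2NH2): pendant –CH2NH2: N on sp³ C, no adjacent C=O → amine.
  CH(COOCH3): pendant –COOCH3: carbonyl C bonded to C and –OCH3 → ester.
  CH(OCOCH3): pendant –OC(=O)CH3: an acyloxy group → ester.
  CH(CH2OH): pendant –CH2OH on an sp³ backbone C → alcohol.
  CH(CH2NH2): pendant –CH2NH2: N on sp³ C, no adjacent C=O → amine.
  C6H4OH: –OH attached directly to an aromatic ring → phenol (not alcohol); the ring itself is an arene.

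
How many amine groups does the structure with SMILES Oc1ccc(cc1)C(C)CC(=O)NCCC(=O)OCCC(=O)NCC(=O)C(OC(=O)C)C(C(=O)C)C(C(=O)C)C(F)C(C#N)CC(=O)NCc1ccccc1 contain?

0

–OH attached directly to an aromatic ring → phenol (not alcohol); the ring itself is an arene.
–C(=O)–N– linkage → amide (the N is not an amine).
–C(=O)–O–C with C on the carbonyl side → ester.
–C(=O)–N– linkage → amide (the N is not an amine).
–C(=O)– with carbon on both sides → ketone.
pendant –OC(=O)CH3: an acyloxy group → ester.
pendant –COCH3: carbonyl C bonded to two carbons → ketone.
pendant –COCH3: carbonyl C bonded to two carbons → ketone.
halogen on an sp³ carbon → alkyl halide.
pendant –C≡N: nitrile.
–C(=O)–N– linkage → amide (the N is not an amine).
–C6H5 phenyl ring → arene.
No segment is a amine: CH2CONHCH2 is amide, not amine; CH2CONHCH2 is amide, not amine; CH(CN) is nitrile, not amine. → 0.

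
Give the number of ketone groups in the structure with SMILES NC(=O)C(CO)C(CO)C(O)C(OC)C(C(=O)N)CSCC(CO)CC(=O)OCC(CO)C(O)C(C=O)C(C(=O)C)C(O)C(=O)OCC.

1

Working along the chain:
  H2NCO: –C(=O)NH2: carbonyl C bonded to C and to N → amide (the N is not a separate amine).
  CH(CH2OH): pendant –CH2OH on an sp³ backbone C → alcohol.
  CH(CH2OH): pendant –CH2OH on an sp³ backbone C → alcohol.
  CH(OH): –OH on an sp³ carbon → alcohol (secondary).
  CH(OCH3): pendant –OCH3: C–O–C with sp³ C, no adjacent C=O → ether.
  CH(CONH2): pendant –CONH2: carbonyl C bonded to C and N → amide.
  CH2SCH2: C–S–C linkage → sulfide (thioether).
  CH(CH2OH): pendant –CH2OH on an sp³ backbone C → alcohol.
  CH2COOCH2: –C(=O)–O–C with C on the carbonyl side → ester.
  CH(CH2OH): pendant –CH2OH on an sp³ backbone C → alcohol.
  CH(OH): –OH on an sp³ carbon → alcohol (secondary).
  CH(CHO): pendant –CHO: carbonyl C bonded to C and H → aldehyde.
  CH(COCH3): pendant –COCH3: carbonyl C bonded to two carbons → ketone.
  CH(OH): –OH on an sp³ carbon → alcohol (secondary).
  COOCH2CH3: –C(=O)OCH2CH3: carbonyl C bonded to C and to –OEt → ester.
Ketone appears at: CH(COCH3) → 1.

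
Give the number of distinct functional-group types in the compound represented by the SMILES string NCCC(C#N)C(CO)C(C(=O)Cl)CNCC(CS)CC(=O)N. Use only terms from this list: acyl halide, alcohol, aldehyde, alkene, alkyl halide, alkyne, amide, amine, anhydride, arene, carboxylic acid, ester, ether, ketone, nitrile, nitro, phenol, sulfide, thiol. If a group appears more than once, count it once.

Taking each segment in turn:
  H2NCH2: –NH2 on an sp³ carbon with no adjacent C=O → amine.
  CH(CN): pendant –C≡N: nitrile.
  CH(CH2OH): pendant –CH2OH on an sp³ backbone C → alcohol.
  CH(COCl): pendant –C(=O)X: carbonyl C bonded to C and halogen → acyl halide.
  CH2NHCH2: C–N–C with sp³ carbons and no adjacent C=O → amine (secondary).
  CH(CH2SH): pendant –CH2SH → thiol.
  CONH2: –C(=O)NH2: carbonyl C bonded to C and to N → amide (the N is not a separate amine).
Distinct types present: acyl halide, alcohol, amide, amine, nitrile, thiol.

6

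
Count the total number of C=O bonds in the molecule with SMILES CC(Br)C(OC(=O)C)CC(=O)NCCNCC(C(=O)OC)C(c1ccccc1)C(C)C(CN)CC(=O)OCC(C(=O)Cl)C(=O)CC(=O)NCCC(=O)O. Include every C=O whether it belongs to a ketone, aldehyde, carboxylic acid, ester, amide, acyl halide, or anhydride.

CH(OCOCH3): ester, 1 C=O (running total 1).
CH2CONHCH2: amide, 1 C=O (running total 2).
CH(COOCH3): ester, 1 C=O (running total 3).
CH2COOCH2: ester, 1 C=O (running total 4).
CH(COCl): acyl halide, 1 C=O (running total 5).
CO: ketone, 1 C=O (running total 6).
CH2CONHCH2: amide, 1 C=O (running total 7).
COOH: carboxylic acid, 1 C=O (running total 8).

8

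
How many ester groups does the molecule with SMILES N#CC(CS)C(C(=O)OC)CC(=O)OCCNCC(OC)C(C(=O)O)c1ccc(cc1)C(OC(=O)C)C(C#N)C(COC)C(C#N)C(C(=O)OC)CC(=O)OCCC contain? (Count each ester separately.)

5

Taking each segment in turn:
  N≡C: N≡C–: carbon triple-bonded to nitrogen → nitrile.
  CH(CH2SH): pendant –CH2SH → thiol.
  CH(COOCH3): pendant –COOCH3: carbonyl C bonded to C and –OCH3 → ester.
  CH2COOCH2: –C(=O)–O–C with C on the carbonyl side → ester.
  CH2NHCH2: C–N–C with sp³ carbons and no adjacent C=O → amine (secondary).
  CH(OCH3): pendant –OCH3: C–O–C with sp³ C, no adjacent C=O → ether.
  CH(COOH): pendant –COOH: carbonyl C bonded to C and –OH → carboxylic acid.
  C6H4: para-disubstituted benzene ring → arene.
  CH(OCOCH3): pendant –OC(=O)CH3: an acyloxy group → ester.
  CH(CN): pendant –C≡N: nitrile.
  CH(CH2OCH3): pendant –CH2OCH3: C–O–C linkage → ether.
  CH(CN): pendant –C≡N: nitrile.
  CH(COOCH3): pendant –COOCH3: carbonyl C bonded to C and –OCH3 → ester.
  CH2COOCH2: –C(=O)–O–C with C on the carbonyl side → ester.
Ester appears at: CH(COOCH3), CH2COOCH2, CH(OCOCH3), CH(COOCH3), CH2COOCH2 → 5.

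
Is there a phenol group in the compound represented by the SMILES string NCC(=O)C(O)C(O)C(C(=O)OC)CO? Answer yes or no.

no

Working along the chain:
  H2NCH2: –NH2 on an sp³ carbon with no adjacent C=O → amine.
  CO: –C(=O)– with carbon on both sides → ketone.
  CH(OH): –OH on an sp³ carbon → alcohol (secondary).
  CH(OH): –OH on an sp³ carbon → alcohol (secondary).
  CH(COOCH3): pendant –COOCH3: carbonyl C bonded to C and –OCH3 → ester.
  CH2OH: –OH on an sp³ carbon → alcohol.
In each of CH(OH) and CH2OH, the –OH is on an sp³ carbon, not on an aromatic ring, so it is an alcohol.
The groups actually present are: alcohol, amine, ester, ketone.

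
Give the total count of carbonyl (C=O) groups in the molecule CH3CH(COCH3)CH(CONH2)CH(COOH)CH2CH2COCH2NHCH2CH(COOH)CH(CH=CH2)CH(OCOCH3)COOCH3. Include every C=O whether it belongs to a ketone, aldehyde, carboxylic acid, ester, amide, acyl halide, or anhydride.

CH(COCH3): ketone, 1 C=O (running total 1).
CH(CONH2): amide, 1 C=O (running total 2).
CH(COOH): carboxylic acid, 1 C=O (running total 3).
CO: ketone, 1 C=O (running total 4).
CH(COOH): carboxylic acid, 1 C=O (running total 5).
CH(OCOCH3): ester, 1 C=O (running total 6).
COOCH3: ester, 1 C=O (running total 7).

7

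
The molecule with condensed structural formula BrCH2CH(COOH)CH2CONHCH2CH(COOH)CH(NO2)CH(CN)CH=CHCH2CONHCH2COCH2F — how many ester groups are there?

halogen on an sp³ carbon → alkyl halide.
pendant –COOH: carbonyl C bonded to C and –OH → carboxylic acid.
–C(=O)–N– linkage → amide (the N is not an amine).
pendant –COOH: carbonyl C bonded to C and –OH → carboxylic acid.
–NO2 on an sp³ carbon → nitro (the N=O is not a carbonyl).
pendant –C≡N: nitrile.
C=C double bond → alkene.
–C(=O)–N– linkage → amide (the N is not an amine).
–C(=O)– with carbon on both sides → ketone.
halogen on an sp³ carbon → alkyl halide.
No segment is a ester: CH(COOH) is carboxylic acid, not ester; CH(COOH) is carboxylic acid, not ester; CO is ketone, not ester. → 0.

0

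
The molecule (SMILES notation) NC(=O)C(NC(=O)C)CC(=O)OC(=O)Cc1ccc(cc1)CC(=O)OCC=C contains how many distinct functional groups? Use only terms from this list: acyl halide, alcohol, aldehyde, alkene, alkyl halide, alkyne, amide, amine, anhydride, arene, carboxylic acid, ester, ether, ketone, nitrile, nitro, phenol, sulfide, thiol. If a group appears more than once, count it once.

5

Reading the structure from left to right:
  H2NCO: –C(=O)NH2: carbonyl C bonded to C and to N → amide (the N is not a separate amine).
  CH(NHCOCH3): pendant –NHC(=O)CH3: N bonded to a carbonyl → amide (not amine).
  CH2CO-O-COCH2: two acyl groups sharing one oxygen, –C(=O)–O–C(=O)– → anhydride.
  C6H4: para-disubstituted benzene ring → arene.
  CH2COOCH2: –C(=O)–O–C with C on the carbonyl side → ester.
  CH=CH2: C=C double bond → alkene.
Distinct types present: alkene, amide, anhydride, arene, ester.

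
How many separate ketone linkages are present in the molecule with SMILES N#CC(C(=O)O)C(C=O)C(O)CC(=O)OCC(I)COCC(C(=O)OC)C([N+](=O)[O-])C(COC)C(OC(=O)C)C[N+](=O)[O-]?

Reading the structure from left to right:
  N≡C: N≡C–: carbon triple-bonded to nitrogen → nitrile.
  CH(COOH): pendant –COOH: carbonyl C bonded to C and –OH → carboxylic acid.
  CH(CHO): pendant –CHO: carbonyl C bonded to C and H → aldehyde.
  CH(OH): –OH on an sp³ carbon → alcohol (secondary).
  CH2COOCH2: –C(=O)–O–C with C on the carbonyl side → ester.
  CH(I): halogen on an sp³ carbon → alkyl halide.
  CH2OCH2: C–O–C with sp³ carbons on both sides and no adjacent C=O → ether.
  CH(COOCH3): pendant –COOCH3: carbonyl C bonded to C and –OCH3 → ester.
  CH(NO2): –NO2 on an sp³ carbon → nitro (the N=O is not a carbonyl).
  CH(CH2OCH3): pendant –CH2OCH3: C–O–C linkage → ether.
  CH(OCOCH3): pendant –OC(=O)CH3: an acyloxy group → ester.
  CH2NO2: –NO2 on carbon → nitro group.
No segment is a ketone: CH(COOH) is carboxylic acid, not ketone; CH(CHO) is aldehyde, not ketone; CH2COOCH2 is ester, not ketone. → 0.

0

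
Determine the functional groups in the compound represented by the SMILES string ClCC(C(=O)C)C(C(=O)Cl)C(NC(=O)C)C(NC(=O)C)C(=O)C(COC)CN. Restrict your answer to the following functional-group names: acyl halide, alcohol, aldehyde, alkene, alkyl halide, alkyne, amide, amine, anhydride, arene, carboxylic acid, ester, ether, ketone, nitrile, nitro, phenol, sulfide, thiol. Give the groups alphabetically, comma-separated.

Working along the chain:
  ClCH2: halogen on an sp³ carbon → alkyl halide.
  CH(COCH3): pendant –COCH3: carbonyl C bonded to two carbons → ketone.
  CH(COCl): pendant –C(=O)X: carbonyl C bonded to C and halogen → acyl halide.
  CH(NHCOCH3): pendant –NHC(=O)CH3: N bonded to a carbonyl → amide (not amine).
  CH(NHCOCH3): pendant –NHC(=O)CH3: N bonded to a carbonyl → amide (not amine).
  CO: –C(=O)– with carbon on both sides → ketone.
  CH(CH2OCH3): pendant –CH2OCH3: C–O–C linkage → ether.
  CH2NH2: –NH2 on an sp³ carbon with no adjacent C=O → amine.

acyl halide, alkyl halide, amide, amine, ether, ketone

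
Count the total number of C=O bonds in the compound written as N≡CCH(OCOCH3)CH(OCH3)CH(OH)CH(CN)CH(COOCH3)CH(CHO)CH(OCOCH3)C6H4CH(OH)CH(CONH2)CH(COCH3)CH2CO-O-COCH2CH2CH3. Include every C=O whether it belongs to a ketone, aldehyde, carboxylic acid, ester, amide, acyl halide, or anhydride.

8

CH(OCOCH3): ester, 1 C=O (running total 1).
CH(COOCH3): ester, 1 C=O (running total 2).
CH(CHO): aldehyde, 1 C=O (running total 3).
CH(OCOCH3): ester, 1 C=O (running total 4).
CH(CONH2): amide, 1 C=O (running total 5).
CH(COCH3): ketone, 1 C=O (running total 6).
CH2CO-O-COCH2: anhydride, 2 C=O (running total 8).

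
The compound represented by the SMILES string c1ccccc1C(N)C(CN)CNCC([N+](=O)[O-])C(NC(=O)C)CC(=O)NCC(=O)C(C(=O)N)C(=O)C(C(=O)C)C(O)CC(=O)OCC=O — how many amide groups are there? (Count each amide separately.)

3

C6H5– phenyl ring → arene.
–NH2 on an sp³ carbon with no adjacent C=O → amine.
pendant –CH2NH2: N on sp³ C, no adjacent C=O → amine.
C–N–C with sp³ carbons and no adjacent C=O → amine (secondary).
–NO2 on an sp³ carbon → nitro (the N=O is not a carbonyl).
pendant –NHC(=O)CH3: N bonded to a carbonyl → amide (not amine).
–C(=O)–N– linkage → amide (the N is not an amine).
–C(=O)– with carbon on both sides → ketone.
pendant –CONH2: carbonyl C bonded to C and N → amide.
–C(=O)– with carbon on both sides → ketone.
pendant –COCH3: carbonyl C bonded to two carbons → ketone.
–OH on an sp³ carbon → alcohol (secondary).
–C(=O)–O–C with C on the carbonyl side → ester.
terminal –CHO: carbonyl C bonded to H and C → aldehyde.
Amide appears at: CH(NHCOCH3), CH2CONHCH2, CH(CONH2) → 3.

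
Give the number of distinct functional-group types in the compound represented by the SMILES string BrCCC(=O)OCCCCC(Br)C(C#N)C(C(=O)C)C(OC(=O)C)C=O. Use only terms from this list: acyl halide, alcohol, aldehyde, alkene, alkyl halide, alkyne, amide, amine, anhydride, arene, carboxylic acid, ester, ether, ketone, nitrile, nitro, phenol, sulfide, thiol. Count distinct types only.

5

halogen on an sp³ carbon → alkyl halide.
–C(=O)–O–C with C on the carbonyl side → ester.
halogen on an sp³ carbon → alkyl halide.
pendant –C≡N: nitrile.
pendant –COCH3: carbonyl C bonded to two carbons → ketone.
pendant –OC(=O)CH3: an acyloxy group → ester.
terminal –CHO: carbonyl C bonded to H and C → aldehyde.
Distinct types present: aldehyde, alkyl halide, ester, ketone, nitrile.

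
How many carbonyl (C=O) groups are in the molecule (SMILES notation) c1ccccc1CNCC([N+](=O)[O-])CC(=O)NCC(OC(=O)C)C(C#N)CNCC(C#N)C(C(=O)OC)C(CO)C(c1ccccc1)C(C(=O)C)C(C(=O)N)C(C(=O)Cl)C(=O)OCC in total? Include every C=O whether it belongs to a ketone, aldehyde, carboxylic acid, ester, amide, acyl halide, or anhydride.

CH2CONHCH2: amide, 1 C=O (running total 1).
CH(OCOCH3): ester, 1 C=O (running total 2).
CH(COOCH3): ester, 1 C=O (running total 3).
CH(COCH3): ketone, 1 C=O (running total 4).
CH(CONH2): amide, 1 C=O (running total 5).
CH(COCl): acyl halide, 1 C=O (running total 6).
COOCH2CH3: ester, 1 C=O (running total 7).

7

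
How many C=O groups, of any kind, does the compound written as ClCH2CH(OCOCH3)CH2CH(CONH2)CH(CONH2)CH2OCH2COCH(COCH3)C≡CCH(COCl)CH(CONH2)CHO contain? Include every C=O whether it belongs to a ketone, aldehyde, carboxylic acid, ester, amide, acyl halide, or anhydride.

8

CH(OCOCH3): ester, 1 C=O (running total 1).
CH(CONH2): amide, 1 C=O (running total 2).
CH(CONH2): amide, 1 C=O (running total 3).
CO: ketone, 1 C=O (running total 4).
CH(COCH3): ketone, 1 C=O (running total 5).
CH(COCl): acyl halide, 1 C=O (running total 6).
CH(CONH2): amide, 1 C=O (running total 7).
CHO: aldehyde, 1 C=O (running total 8).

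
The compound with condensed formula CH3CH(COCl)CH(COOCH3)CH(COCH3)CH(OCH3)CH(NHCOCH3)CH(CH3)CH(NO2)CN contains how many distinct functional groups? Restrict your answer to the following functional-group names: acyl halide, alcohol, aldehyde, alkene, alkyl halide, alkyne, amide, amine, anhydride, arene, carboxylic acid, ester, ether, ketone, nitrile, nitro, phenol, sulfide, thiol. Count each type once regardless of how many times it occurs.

7

Reading the structure from left to right:
  CH(COCl): pendant –C(=O)X: carbonyl C bonded to C and halogen → acyl halide.
  CH(COOCH3): pendant –COOCH3: carbonyl C bonded to C and –OCH3 → ester.
  CH(COCH3): pendant –COCH3: carbonyl C bonded to two carbons → ketone.
  CH(OCH3): pendant –OCH3: C–O–C with sp³ C, no adjacent C=O → ether.
  CH(NHCOCH3): pendant –NHC(=O)CH3: N bonded to a carbonyl → amide (not amine).
  CH(NO2): –NO2 on an sp³ carbon → nitro (the N=O is not a carbonyl).
  CN: –C≡N: carbon triple-bonded to nitrogen → nitrile.
Distinct types present: acyl halide, amide, ester, ether, ketone, nitrile, nitro.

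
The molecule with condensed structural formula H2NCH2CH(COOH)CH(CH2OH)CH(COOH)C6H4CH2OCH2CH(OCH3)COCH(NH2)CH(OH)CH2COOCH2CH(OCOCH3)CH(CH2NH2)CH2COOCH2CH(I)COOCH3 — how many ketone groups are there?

1

–NH2 on an sp³ carbon with no adjacent C=O → amine.
pendant –COOH: carbonyl C bonded to C and –OH → carboxylic acid.
pendant –CH2OH on an sp³ backbone C → alcohol.
pendant –COOH: carbonyl C bonded to C and –OH → carboxylic acid.
para-disubstituted benzene ring → arene.
C–O–C with sp³ carbons on both sides and no adjacent C=O → ether.
pendant –OCH3: C–O–C with sp³ C, no adjacent C=O → ether.
–C(=O)– with carbon on both sides → ketone.
–NH2 on an sp³ carbon with no adjacent C=O → amine.
–OH on an sp³ carbon → alcohol (secondary).
–C(=O)–O–C with C on the carbonyl side → ester.
pendant –OC(=O)CH3: an acyloxy group → ester.
pendant –CH2NH2: N on sp³ C, no adjacent C=O → amine.
–C(=O)–O–C with C on the carbonyl side → ester.
halogen on an sp³ carbon → alkyl halide.
–C(=O)OCH3: carbonyl C bonded to C and to –OCH3 → ester (not ketone + ether).
Ketone appears at: CO → 1.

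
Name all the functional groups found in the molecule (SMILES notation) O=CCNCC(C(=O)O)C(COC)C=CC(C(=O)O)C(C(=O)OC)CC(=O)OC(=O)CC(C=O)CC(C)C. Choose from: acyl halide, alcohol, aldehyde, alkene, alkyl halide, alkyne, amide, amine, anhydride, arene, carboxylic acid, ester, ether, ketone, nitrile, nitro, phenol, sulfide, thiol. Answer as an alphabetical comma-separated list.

Reading the structure from left to right:
  OHC: terminal –CHO: carbonyl C bonded to H and C → aldehyde.
  CH2NHCH2: C–N–C with sp³ carbons and no adjacent C=O → amine (secondary).
  CH(COOH): pendant –COOH: carbonyl C bonded to C and –OH → carboxylic acid.
  CH(CH2OCH3): pendant –CH2OCH3: C–O–C linkage → ether.
  CH=CH: C=C double bond → alkene.
  CH(COOH): pendant –COOH: carbonyl C bonded to C and –OH → carboxylic acid.
  CH(COOCH3): pendant –COOCH3: carbonyl C bonded to C and –OCH3 → ester.
  CH2CO-O-COCH2: two acyl groups sharing one oxygen, –C(=O)–O–C(=O)– → anhydride.
  CH(CHO): pendant –CHO: carbonyl C bonded to C and H → aldehyde.

aldehyde, alkene, amine, anhydride, carboxylic acid, ester, ether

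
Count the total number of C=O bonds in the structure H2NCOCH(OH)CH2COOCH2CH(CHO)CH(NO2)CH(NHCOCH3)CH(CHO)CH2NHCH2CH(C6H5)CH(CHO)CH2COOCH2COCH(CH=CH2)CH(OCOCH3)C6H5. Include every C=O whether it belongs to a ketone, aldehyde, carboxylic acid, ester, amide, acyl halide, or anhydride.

H2NCO: amide, 1 C=O (running total 1).
CH2COOCH2: ester, 1 C=O (running total 2).
CH(CHO): aldehyde, 1 C=O (running total 3).
CH(NHCOCH3): amide, 1 C=O (running total 4).
CH(CHO): aldehyde, 1 C=O (running total 5).
CH(CHO): aldehyde, 1 C=O (running total 6).
CH2COOCH2: ester, 1 C=O (running total 7).
CO: ketone, 1 C=O (running total 8).
CH(OCOCH3): ester, 1 C=O (running total 9).

9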